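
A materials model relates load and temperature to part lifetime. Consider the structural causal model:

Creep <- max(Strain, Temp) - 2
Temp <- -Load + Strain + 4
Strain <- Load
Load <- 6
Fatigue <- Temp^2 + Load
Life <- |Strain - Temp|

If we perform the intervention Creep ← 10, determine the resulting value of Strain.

The intervention breaks the incoming arrows to Creep: Creep <- max(Strain, Temp) - 2 no longer applies, and Creep = 10.
Since Strain is not a descendant of the intervened variable, it is unaffected.
Strain = Load  [with Load=6]  = 6

6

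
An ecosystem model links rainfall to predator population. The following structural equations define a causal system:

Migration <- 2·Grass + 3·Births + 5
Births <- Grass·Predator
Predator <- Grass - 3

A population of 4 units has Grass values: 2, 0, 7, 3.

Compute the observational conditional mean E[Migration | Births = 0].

8

Observing Births=0 restricts to units where Births's equation naturally yields 0: Grass ∈ {0, 3}. In that subpopulation Migration = 5, 11, mean 8.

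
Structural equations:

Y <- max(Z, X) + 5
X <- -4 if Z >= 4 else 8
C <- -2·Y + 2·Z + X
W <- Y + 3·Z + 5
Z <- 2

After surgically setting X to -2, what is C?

-12

do(X=-2) replaces the equation X <- -4 if Z >= 4 else 8 with the constant X = -2.
Y = max(Z, X) + 5  [with Z=2, X=-2]  = 7
C = -2·Y + 2·Z + X  [with Y=7, Z=2, X=-2]  = -12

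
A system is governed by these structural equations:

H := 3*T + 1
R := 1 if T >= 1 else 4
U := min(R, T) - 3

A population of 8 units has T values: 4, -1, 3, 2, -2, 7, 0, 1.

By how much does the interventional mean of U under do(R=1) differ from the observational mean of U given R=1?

-0.75

The intervention sets R=1 in all 8 units regardless of T. Recomputing U per unit gives -2, -4, -2, -2, -5, -2, -3, -2; average -2.75.
E[U|R=1] averages over only the 5 units with R=1 (T = 4, 3, 2, 7, 1): U = -2, -2, -2, -2, -2, mean -2.
Difference = -2.75 − (-2) = -0.75.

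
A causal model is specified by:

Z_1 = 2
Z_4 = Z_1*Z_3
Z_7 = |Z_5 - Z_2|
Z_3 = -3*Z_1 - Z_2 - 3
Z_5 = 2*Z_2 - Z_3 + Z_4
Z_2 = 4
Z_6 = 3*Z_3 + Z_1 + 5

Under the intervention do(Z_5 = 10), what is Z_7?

Under do(Z_5=10), the mechanism Z_5 = 2*Z_2 - Z_3 + Z_4 is discarded; Z_5 is fixed at 10.
Z_7 = |Z_5 - Z_2|  [with Z_5=10, Z_2=4]  = 6

6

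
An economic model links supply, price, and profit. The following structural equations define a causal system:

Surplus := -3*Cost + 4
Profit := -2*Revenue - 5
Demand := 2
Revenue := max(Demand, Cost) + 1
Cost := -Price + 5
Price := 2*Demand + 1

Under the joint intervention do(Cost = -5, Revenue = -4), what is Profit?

Setting Cost = -5, Revenue = -4 by intervention discards those variables' equations.
Profit = -2*Revenue - 5  [with Revenue=-4]  = 3

3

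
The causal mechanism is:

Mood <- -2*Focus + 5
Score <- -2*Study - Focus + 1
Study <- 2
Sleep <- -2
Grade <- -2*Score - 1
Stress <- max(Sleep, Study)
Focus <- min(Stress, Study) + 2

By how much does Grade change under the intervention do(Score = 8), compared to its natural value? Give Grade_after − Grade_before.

Under do(Score=8), the mechanism Score <- -2*Study - Focus + 1 is discarded; Score is fixed at 8.
Grade = -2*Score - 1  [with Score=8]  = -17
Without intervention: Stress = max(Sleep, Study)  [with Sleep=-2, Study=2]  = 2; Focus = min(Stress, Study) + 2  [with Stress=2, Study=2]  = 4; Score = -2*Study - Focus + 1  [with Study=2, Focus=4]  = -7; Grade = -2*Score - 1  [with Score=-7]  = 13.
Change = -17 − 13 = -30.

-30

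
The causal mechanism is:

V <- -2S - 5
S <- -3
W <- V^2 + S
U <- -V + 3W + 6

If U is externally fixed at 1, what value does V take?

The intervention breaks the incoming arrows to U: U <- -V + 3W + 6 no longer applies, and U = 1.
Since V is not a descendant of the intervened variable, it is unaffected.
V = -2S - 5  [with S=-3]  = 1

1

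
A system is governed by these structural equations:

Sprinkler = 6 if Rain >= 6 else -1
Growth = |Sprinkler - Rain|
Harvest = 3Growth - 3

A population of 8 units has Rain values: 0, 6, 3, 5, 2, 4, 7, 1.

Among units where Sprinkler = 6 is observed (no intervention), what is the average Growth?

E[Growth|Sprinkler=6] averages over only the 2 units with Sprinkler=6 (Rain = 6, 7): Growth = 0, 1, mean 0.5.

0.5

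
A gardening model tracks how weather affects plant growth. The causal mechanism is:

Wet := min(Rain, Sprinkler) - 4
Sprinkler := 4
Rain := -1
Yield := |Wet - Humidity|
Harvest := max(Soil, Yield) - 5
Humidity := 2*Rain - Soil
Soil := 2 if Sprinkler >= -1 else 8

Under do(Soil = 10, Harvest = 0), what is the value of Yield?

7

Under do(Soil = 10, Harvest = 0), each intervened variable's structural equation is replaced by its fixed value.
Wet = min(Rain, Sprinkler) - 4  [with Rain=-1, Sprinkler=4]  = -5
Humidity = 2*Rain - Soil  [with Rain=-1, Soil=10]  = -12
Yield = |Wet - Humidity|  [with Wet=-5, Humidity=-12]  = 7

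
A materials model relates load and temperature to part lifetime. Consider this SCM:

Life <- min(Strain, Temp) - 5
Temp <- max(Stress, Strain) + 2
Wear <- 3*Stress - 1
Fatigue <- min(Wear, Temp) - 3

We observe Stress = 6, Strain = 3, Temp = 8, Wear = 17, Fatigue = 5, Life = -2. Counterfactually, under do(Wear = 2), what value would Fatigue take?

-1

Intervening sets Wear = 2 and removes its equation (Wear <- 3*Stress - 1).
Temp = max(Stress, Strain) + 2  [with Stress=6, Strain=3]  = 8
Fatigue = min(Wear, Temp) - 3  [with Wear=2, Temp=8]  = -1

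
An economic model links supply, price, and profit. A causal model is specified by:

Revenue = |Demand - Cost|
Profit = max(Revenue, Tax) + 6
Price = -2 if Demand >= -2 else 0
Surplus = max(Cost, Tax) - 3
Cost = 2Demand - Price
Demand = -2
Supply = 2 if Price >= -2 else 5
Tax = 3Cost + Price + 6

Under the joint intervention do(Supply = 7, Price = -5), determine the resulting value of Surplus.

Under do(Supply = 7, Price = -5), each intervened variable's structural equation is replaced by its fixed value.
Cost = 2Demand - Price  [with Demand=-2, Price=-5]  = 1
Tax = 3Cost + Price + 6  [with Cost=1, Price=-5]  = 4
Surplus = max(Cost, Tax) - 3  [with Cost=1, Tax=4]  = 1

1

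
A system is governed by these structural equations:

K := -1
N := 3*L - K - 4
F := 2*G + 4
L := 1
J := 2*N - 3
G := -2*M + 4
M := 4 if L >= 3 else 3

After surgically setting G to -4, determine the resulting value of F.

-4

Under do(G=-4), the mechanism G := -2*M + 4 is discarded; G is fixed at -4.
F = 2*G + 4  [with G=-4]  = -4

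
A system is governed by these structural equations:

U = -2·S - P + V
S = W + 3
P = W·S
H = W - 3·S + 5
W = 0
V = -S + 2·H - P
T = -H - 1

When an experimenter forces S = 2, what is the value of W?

Under do(S=2), the mechanism S = W + 3 is discarded; S is fixed at 2.
W is not downstream of the intervention, so its value is determined by the original equations.

0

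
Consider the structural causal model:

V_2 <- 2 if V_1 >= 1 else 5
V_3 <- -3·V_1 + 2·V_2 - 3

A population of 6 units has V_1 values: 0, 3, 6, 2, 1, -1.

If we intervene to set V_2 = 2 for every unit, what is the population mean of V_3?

-4.5

Every unit gets V_2=2 under the intervention. V_3 values become 1, -8, -17, -5, -2, 4; E[V_3|do(V_2=2)] = -4.5.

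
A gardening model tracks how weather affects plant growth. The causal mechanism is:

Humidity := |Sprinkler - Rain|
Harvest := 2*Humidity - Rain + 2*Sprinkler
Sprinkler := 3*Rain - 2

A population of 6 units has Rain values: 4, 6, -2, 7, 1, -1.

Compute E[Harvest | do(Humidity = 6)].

The intervention sets Humidity=6 in all 6 units regardless of Rain. Recomputing Harvest per unit gives 28, 38, -2, 43, 13, 3; average 20.5.

20.5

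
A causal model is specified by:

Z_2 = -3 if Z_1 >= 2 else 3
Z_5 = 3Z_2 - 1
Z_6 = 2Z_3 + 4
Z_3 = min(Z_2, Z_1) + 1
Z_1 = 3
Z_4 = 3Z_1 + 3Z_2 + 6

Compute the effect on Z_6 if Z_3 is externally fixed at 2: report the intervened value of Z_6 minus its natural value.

The intervention breaks the incoming arrows to Z_3: Z_3 = min(Z_2, Z_1) + 1 no longer applies, and Z_3 = 2.
Z_6 = 2Z_3 + 4  [with Z_3=2]  = 8
Without intervention: Z_2 = -3 if Z_1 >= 2 else 3  [with Z_1=3]  = -3; Z_3 = min(Z_2, Z_1) + 1  [with Z_2=-3, Z_1=3]  = -2; Z_6 = 2Z_3 + 4  [with Z_3=-2]  = 0.
Change = 8 − 0 = 8.

8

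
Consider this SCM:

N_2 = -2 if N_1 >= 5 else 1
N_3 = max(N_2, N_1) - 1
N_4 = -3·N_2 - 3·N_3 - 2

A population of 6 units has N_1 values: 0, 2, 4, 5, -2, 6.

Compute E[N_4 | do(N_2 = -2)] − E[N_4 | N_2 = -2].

9

Under do(N_2=-2), N_2's equation is replaced by N_2=-2 for every unit. Per-unit N_4: 7, 1, -5, -8, 13, -11. Mean = -0.5.
E[N_4|N_2=-2] averages over only the 2 units with N_2=-2 (N_1 = 5, 6): N_4 = -8, -11, mean -9.5.
Difference = -0.5 − (-9.5) = 9.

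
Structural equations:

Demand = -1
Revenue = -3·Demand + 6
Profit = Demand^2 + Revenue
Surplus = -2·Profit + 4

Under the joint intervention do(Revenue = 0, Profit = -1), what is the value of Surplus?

Setting Revenue = 0, Profit = -1 by intervention discards those variables' equations.
Surplus = -2·Profit + 4  [with Profit=-1]  = 6

6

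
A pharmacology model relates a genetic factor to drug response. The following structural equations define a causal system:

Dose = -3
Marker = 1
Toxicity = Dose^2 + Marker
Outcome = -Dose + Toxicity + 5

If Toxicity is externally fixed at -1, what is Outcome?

7

The intervention breaks the incoming arrows to Toxicity: Toxicity = Dose^2 + Marker no longer applies, and Toxicity = -1.
Outcome = -Dose + Toxicity + 5  [with Dose=-3, Toxicity=-1]  = 7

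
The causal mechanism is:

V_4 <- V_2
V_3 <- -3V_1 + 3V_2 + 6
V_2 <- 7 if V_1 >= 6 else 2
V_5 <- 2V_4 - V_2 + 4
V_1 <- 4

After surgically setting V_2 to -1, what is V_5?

do(V_2=-1) replaces the equation V_2 <- 7 if V_1 >= 6 else 2 with the constant V_2 = -1.
V_4 = V_2  [with V_2=-1]  = -1
V_5 = 2V_4 - V_2 + 4  [with V_4=-1, V_2=-1]  = 3

3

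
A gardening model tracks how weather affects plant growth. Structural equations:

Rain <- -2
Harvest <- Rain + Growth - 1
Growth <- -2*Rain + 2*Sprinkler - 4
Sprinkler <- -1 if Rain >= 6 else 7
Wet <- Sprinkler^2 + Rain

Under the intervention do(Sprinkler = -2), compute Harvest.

-7

do(Sprinkler=-2) replaces the equation Sprinkler <- -1 if Rain >= 6 else 7 with the constant Sprinkler = -2.
Growth = -2*Rain + 2*Sprinkler - 4  [with Rain=-2, Sprinkler=-2]  = -4
Harvest = Rain + Growth - 1  [with Rain=-2, Growth=-4]  = -7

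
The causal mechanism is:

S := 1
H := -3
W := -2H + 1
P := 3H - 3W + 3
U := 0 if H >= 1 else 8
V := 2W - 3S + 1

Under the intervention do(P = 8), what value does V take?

12

Under do(P=8), the mechanism P := 3H - 3W + 3 is discarded; P is fixed at 8.
Since V is not a descendant of the intervened variable, it is unaffected.
W = -2H + 1  [with H=-3]  = 7
V = 2W - 3S + 1  [with W=7, S=1]  = 12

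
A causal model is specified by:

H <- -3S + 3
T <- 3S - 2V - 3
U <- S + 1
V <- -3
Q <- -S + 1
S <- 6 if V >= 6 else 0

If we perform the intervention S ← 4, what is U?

The intervention breaks the incoming arrows to S: S <- 6 if V >= 6 else 0 no longer applies, and S = 4.
U = S + 1  [with S=4]  = 5

5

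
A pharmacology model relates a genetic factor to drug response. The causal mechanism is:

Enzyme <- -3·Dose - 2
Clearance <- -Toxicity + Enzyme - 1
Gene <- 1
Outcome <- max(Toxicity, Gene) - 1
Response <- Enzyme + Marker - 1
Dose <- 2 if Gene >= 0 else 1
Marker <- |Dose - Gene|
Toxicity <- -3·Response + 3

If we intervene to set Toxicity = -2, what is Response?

do(Toxicity=-2) replaces the equation Toxicity <- -3·Response + 3 with the constant Toxicity = -2.
Since Response is not a descendant of the intervened variable, it is unaffected.
Dose = 2 if Gene >= 0 else 1  [with Gene=1]  = 2
Enzyme = -3·Dose - 2  [with Dose=2]  = -8
Marker = |Dose - Gene|  [with Dose=2, Gene=1]  = 1
Response = Enzyme + Marker - 1  [with Enzyme=-8, Marker=1]  = -8

-8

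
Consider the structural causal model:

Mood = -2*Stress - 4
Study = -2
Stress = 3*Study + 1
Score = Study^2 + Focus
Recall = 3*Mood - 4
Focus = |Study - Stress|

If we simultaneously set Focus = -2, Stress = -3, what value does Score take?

The joint intervention fixes Focus = -2, Stress = -3, removing each variable's own equation.
Score = Study^2 + Focus  [with Study=-2, Focus=-2]  = 2

2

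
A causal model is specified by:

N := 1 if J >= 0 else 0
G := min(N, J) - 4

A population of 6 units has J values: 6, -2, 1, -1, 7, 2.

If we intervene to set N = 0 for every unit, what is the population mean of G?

Under do(N=0), N's equation is replaced by N=0 for every unit. Per-unit G: -4, -6, -4, -5, -4, -4. Mean = -4.5.

-4.5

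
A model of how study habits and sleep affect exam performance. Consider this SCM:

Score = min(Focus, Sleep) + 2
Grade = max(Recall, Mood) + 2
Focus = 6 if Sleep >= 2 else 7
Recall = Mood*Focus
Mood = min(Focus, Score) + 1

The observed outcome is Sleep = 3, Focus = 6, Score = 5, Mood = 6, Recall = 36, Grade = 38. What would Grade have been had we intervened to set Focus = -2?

4

Under do(Focus=-2), the mechanism Focus = 6 if Sleep >= 2 else 7 is discarded; Focus is fixed at -2.
Score = min(Focus, Sleep) + 2  [with Focus=-2, Sleep=3]  = 0
Mood = min(Focus, Score) + 1  [with Focus=-2, Score=0]  = -1
Recall = Mood*Focus  [with Mood=-1, Focus=-2]  = 2
Grade = max(Recall, Mood) + 2  [with Recall=2, Mood=-1]  = 4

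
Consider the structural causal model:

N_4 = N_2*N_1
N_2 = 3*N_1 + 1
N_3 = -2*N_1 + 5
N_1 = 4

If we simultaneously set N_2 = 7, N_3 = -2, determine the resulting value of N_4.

Setting N_2 = 7, N_3 = -2 by intervention discards those variables' equations.
N_4 = N_2*N_1  [with N_2=7, N_1=4]  = 28

28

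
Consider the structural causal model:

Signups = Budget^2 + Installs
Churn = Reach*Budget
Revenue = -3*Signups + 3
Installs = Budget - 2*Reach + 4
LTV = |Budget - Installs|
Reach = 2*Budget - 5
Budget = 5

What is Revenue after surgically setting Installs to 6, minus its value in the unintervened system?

-21

The intervention breaks the incoming arrows to Installs: Installs = Budget - 2*Reach + 4 no longer applies, and Installs = 6.
Signups = Budget^2 + Installs  [with Budget=5, Installs=6]  = 31
Revenue = -3*Signups + 3  [with Signups=31]  = -90
Without intervention: Reach = 2*Budget - 5  [with Budget=5]  = 5; Installs = Budget - 2*Reach + 4  [with Budget=5, Reach=5]  = -1; Signups = Budget^2 + Installs  [with Budget=5, Installs=-1]  = 24; Revenue = -3*Signups + 3  [with Signups=24]  = -69.
Change = -90 − (-69) = -21.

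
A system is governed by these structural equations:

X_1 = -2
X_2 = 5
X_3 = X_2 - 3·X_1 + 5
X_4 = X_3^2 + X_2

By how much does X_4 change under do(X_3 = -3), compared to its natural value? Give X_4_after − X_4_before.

The intervention breaks the incoming arrows to X_3: X_3 = X_2 - 3·X_1 + 5 no longer applies, and X_3 = -3.
X_4 = X_3^2 + X_2  [with X_3=-3, X_2=5]  = 14
Without intervention: X_3 = X_2 - 3·X_1 + 5  [with X_2=5, X_1=-2]  = 16; X_4 = X_3^2 + X_2  [with X_3=16, X_2=5]  = 261.
Change = 14 − 261 = -247.

-247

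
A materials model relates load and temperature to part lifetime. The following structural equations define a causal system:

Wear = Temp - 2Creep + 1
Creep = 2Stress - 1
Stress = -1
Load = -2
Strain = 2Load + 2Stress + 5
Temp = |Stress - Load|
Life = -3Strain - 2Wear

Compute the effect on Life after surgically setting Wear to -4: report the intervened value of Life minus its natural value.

Intervening sets Wear = -4 and removes its equation (Wear = Temp - 2Creep + 1).
Strain = 2Load + 2Stress + 5  [with Load=-2, Stress=-1]  = -1
Life = -3Strain - 2Wear  [with Strain=-1, Wear=-4]  = 11
Without intervention: Strain = 2Load + 2Stress + 5  [with Load=-2, Stress=-1]  = -1; Temp = |Stress - Load|  [with Stress=-1, Load=-2]  = 1; Creep = 2Stress - 1  [with Stress=-1]  = -3; Wear = Temp - 2Creep + 1  [with Temp=1, Creep=-3]  = 8; Life = -3Strain - 2Wear  [with Strain=-1, Wear=8]  = -13.
Change = 11 − (-13) = 24.

24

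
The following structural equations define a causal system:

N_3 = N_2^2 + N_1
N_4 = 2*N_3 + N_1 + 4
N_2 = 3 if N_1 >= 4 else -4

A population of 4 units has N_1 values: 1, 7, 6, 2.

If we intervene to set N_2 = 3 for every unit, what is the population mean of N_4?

34

Under do(N_2=3), N_2's equation is replaced by N_2=3 for every unit. Per-unit N_4: 25, 43, 40, 28. Mean = 34.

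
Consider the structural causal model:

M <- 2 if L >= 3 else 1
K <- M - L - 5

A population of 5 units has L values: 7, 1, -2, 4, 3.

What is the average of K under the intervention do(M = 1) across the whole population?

-6.6

The intervention sets M=1 in all 5 units regardless of L. Recomputing K per unit gives -11, -5, -2, -8, -7; average -6.6.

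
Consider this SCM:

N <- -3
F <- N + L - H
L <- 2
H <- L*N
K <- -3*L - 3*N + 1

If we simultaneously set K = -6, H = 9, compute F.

-10

Setting K = -6, H = 9 by intervention discards those variables' equations.
F = N + L - H  [with N=-3, L=2, H=9]  = -10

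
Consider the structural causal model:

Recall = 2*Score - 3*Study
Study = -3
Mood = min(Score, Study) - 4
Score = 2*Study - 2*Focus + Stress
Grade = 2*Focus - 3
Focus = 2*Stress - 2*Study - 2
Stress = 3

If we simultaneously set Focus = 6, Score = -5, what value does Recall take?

Setting Focus = 6, Score = -5 by intervention discards those variables' equations.
Recall = 2*Score - 3*Study  [with Score=-5, Study=-3]  = -1

-1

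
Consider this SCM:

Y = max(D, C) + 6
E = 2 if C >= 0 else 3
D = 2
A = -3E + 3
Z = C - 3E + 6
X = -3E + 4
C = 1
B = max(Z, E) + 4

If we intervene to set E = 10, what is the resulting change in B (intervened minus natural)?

The intervention breaks the incoming arrows to E: E = 2 if C >= 0 else 3 no longer applies, and E = 10.
Z = C - 3E + 6  [with C=1, E=10]  = -23
B = max(Z, E) + 4  [with Z=-23, E=10]  = 14
Without intervention: E = 2 if C >= 0 else 3  [with C=1]  = 2; Z = C - 3E + 6  [with C=1, E=2]  = 1; B = max(Z, E) + 4  [with Z=1, E=2]  = 6.
Change = 14 − 6 = 8.

8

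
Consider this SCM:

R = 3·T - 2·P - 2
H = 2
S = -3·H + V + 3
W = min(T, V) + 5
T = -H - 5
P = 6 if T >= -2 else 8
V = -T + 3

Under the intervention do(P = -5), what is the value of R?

-13

The intervention breaks the incoming arrows to P: P = 6 if T >= -2 else 8 no longer applies, and P = -5.
T = -H - 5  [with H=2]  = -7
R = 3·T - 2·P - 2  [with T=-7, P=-5]  = -13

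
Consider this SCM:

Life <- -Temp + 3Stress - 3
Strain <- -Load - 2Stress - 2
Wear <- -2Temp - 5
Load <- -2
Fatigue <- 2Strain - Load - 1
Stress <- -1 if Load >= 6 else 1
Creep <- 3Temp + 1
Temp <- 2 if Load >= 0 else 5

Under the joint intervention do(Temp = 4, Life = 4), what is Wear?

-13

The joint intervention fixes Temp = 4, Life = 4, removing each variable's own equation.
Wear = -2Temp - 5  [with Temp=4]  = -13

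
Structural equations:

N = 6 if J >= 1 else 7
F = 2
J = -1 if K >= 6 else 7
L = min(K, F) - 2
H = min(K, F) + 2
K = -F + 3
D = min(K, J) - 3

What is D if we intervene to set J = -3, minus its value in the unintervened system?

The intervention breaks the incoming arrows to J: J = -1 if K >= 6 else 7 no longer applies, and J = -3.
K = -F + 3  [with F=2]  = 1
D = min(K, J) - 3  [with K=1, J=-3]  = -6
Without intervention: K = -F + 3  [with F=2]  = 1; J = -1 if K >= 6 else 7  [with K=1]  = 7; D = min(K, J) - 3  [with K=1, J=7]  = -2.
Change = -6 − (-2) = -4.

-4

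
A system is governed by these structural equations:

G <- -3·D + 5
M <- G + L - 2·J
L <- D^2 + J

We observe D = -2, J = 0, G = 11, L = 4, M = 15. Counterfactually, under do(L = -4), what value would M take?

7

Intervening sets L = -4 and removes its equation (L <- D^2 + J).
G = -3·D + 5  [with D=-2]  = 11
M = G + L - 2·J  [with G=11, L=-4, J=0]  = 7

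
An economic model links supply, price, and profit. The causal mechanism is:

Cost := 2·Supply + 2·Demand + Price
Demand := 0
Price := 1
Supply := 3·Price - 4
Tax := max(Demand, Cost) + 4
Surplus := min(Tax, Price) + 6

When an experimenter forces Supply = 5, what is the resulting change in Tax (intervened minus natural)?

do(Supply=5) replaces the equation Supply := 3·Price - 4 with the constant Supply = 5.
Cost = 2·Supply + 2·Demand + Price  [with Supply=5, Demand=0, Price=1]  = 11
Tax = max(Demand, Cost) + 4  [with Demand=0, Cost=11]  = 15
Without intervention: Supply = 3·Price - 4  [with Price=1]  = -1; Cost = 2·Supply + 2·Demand + Price  [with Supply=-1, Demand=0, Price=1]  = -1; Tax = max(Demand, Cost) + 4  [with Demand=0, Cost=-1]  = 4.
Change = 15 − 4 = 11.

11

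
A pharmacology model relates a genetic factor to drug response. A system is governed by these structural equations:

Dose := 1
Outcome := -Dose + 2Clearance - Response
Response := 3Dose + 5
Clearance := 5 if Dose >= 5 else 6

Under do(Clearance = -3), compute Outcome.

The intervention breaks the incoming arrows to Clearance: Clearance := 5 if Dose >= 5 else 6 no longer applies, and Clearance = -3.
Response = 3Dose + 5  [with Dose=1]  = 8
Outcome = -Dose + 2Clearance - Response  [with Dose=1, Clearance=-3, Response=8]  = -15

-15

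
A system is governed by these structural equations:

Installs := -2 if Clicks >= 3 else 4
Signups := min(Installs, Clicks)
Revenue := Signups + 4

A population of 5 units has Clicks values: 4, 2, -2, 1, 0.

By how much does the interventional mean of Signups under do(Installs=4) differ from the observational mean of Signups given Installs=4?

The intervention sets Installs=4 in all 5 units regardless of Clicks. Recomputing Signups per unit gives 4, 2, -2, 1, 0; average 1.
Observing Installs=4 restricts to units where Installs's equation naturally yields 4: Clicks ∈ {2, -2, 1, 0}. In that subpopulation Signups = 2, -2, 1, 0, mean 0.25.
Difference = 1 − 0.25 = 0.75.

0.75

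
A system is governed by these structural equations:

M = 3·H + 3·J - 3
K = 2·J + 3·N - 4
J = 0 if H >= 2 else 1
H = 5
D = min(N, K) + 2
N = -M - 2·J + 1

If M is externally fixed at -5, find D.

8

The intervention breaks the incoming arrows to M: M = 3·H + 3·J - 3 no longer applies, and M = -5.
J = 0 if H >= 2 else 1  [with H=5]  = 0
N = -M - 2·J + 1  [with M=-5, J=0]  = 6
K = 2·J + 3·N - 4  [with J=0, N=6]  = 14
D = min(N, K) + 2  [with N=6, K=14]  = 8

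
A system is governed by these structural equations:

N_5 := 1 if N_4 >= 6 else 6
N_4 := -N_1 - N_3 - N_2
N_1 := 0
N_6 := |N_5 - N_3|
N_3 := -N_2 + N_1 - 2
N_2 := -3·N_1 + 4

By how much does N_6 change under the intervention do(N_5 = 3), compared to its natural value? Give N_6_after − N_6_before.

-3

The intervention breaks the incoming arrows to N_5: N_5 := 1 if N_4 >= 6 else 6 no longer applies, and N_5 = 3.
N_2 = -3·N_1 + 4  [with N_1=0]  = 4
N_3 = -N_2 + N_1 - 2  [with N_2=4, N_1=0]  = -6
N_6 = |N_5 - N_3|  [with N_5=3, N_3=-6]  = 9
Without intervention: N_2 = -3·N_1 + 4  [with N_1=0]  = 4; N_3 = -N_2 + N_1 - 2  [with N_2=4, N_1=0]  = -6; N_4 = -N_1 - N_3 - N_2  [with N_1=0, N_3=-6, N_2=4]  = 2; N_5 = 1 if N_4 >= 6 else 6  [with N_4=2]  = 6; N_6 = |N_5 - N_3|  [with N_5=6, N_3=-6]  = 12.
Change = 9 − 12 = -3.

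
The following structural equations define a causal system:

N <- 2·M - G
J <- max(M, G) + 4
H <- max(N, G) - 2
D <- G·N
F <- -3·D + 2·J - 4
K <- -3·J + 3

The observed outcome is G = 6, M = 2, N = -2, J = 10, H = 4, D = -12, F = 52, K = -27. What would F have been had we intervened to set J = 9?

50

The intervention breaks the incoming arrows to J: J <- max(M, G) + 4 no longer applies, and J = 9.
N = 2·M - G  [with M=2, G=6]  = -2
D = G·N  [with G=6, N=-2]  = -12
F = -3·D + 2·J - 4  [with D=-12, J=9]  = 50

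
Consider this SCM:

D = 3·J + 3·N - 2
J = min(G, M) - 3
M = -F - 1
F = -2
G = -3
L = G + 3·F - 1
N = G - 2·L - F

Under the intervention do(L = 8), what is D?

The intervention breaks the incoming arrows to L: L = G + 3·F - 1 no longer applies, and L = 8.
N = G - 2·L - F  [with G=-3, L=8, F=-2]  = -17
M = -F - 1  [with F=-2]  = 1
J = min(G, M) - 3  [with G=-3, M=1]  = -6
D = 3·J + 3·N - 2  [with J=-6, N=-17]  = -71

-71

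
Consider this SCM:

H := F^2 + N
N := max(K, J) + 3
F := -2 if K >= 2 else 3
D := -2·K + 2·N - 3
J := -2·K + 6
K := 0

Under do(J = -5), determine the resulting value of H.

Under do(J=-5), the mechanism J := -2·K + 6 is discarded; J is fixed at -5.
N = max(K, J) + 3  [with K=0, J=-5]  = 3
F = -2 if K >= 2 else 3  [with K=0]  = 3
H = F^2 + N  [with F=3, N=3]  = 12

12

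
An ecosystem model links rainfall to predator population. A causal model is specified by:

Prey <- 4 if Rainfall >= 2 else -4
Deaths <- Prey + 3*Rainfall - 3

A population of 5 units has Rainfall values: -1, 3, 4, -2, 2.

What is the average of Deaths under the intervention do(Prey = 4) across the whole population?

4.6

do(Prey=4) breaks Prey's dependence on Rainfall. With Prey=4 fixed, Deaths across the units is -2, 10, 13, -5, 7, mean 4.6.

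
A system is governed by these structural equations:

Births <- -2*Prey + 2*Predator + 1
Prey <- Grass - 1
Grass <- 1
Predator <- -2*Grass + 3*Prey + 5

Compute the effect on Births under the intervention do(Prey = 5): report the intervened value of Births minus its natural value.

20

Under do(Prey=5), the mechanism Prey <- Grass - 1 is discarded; Prey is fixed at 5.
Predator = -2*Grass + 3*Prey + 5  [with Grass=1, Prey=5]  = 18
Births = -2*Prey + 2*Predator + 1  [with Prey=5, Predator=18]  = 27
Without intervention: Prey = Grass - 1  [with Grass=1]  = 0; Predator = -2*Grass + 3*Prey + 5  [with Grass=1, Prey=0]  = 3; Births = -2*Prey + 2*Predator + 1  [with Prey=0, Predator=3]  = 7.
Change = 27 − 7 = 20.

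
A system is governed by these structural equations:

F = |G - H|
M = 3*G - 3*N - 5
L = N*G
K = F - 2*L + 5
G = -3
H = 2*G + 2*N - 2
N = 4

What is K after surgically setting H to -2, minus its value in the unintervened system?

The intervention breaks the incoming arrows to H: H = 2*G + 2*N - 2 no longer applies, and H = -2.
F = |G - H|  [with G=-3, H=-2]  = 1
L = N*G  [with N=4, G=-3]  = -12
K = F - 2*L + 5  [with F=1, L=-12]  = 30
Without intervention: H = 2*G + 2*N - 2  [with G=-3, N=4]  = 0; F = |G - H|  [with G=-3, H=0]  = 3; L = N*G  [with N=4, G=-3]  = -12; K = F - 2*L + 5  [with F=3, L=-12]  = 32.
Change = 30 − 32 = -2.

-2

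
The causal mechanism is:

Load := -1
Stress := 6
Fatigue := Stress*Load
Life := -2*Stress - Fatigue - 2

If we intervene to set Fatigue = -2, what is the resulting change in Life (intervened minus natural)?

The intervention breaks the incoming arrows to Fatigue: Fatigue := Stress*Load no longer applies, and Fatigue = -2.
Life = -2*Stress - Fatigue - 2  [with Stress=6, Fatigue=-2]  = -12
Without intervention: Fatigue = Stress*Load  [with Stress=6, Load=-1]  = -6; Life = -2*Stress - Fatigue - 2  [with Stress=6, Fatigue=-6]  = -8.
Change = -12 − (-8) = -4.

-4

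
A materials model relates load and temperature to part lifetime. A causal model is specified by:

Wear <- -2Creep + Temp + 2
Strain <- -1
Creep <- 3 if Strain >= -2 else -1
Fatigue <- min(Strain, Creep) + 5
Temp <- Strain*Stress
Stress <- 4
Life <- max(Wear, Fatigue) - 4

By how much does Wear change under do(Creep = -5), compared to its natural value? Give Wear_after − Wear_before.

Intervening sets Creep = -5 and removes its equation (Creep <- 3 if Strain >= -2 else -1).
Temp = Strain*Stress  [with Strain=-1, Stress=4]  = -4
Wear = -2Creep + Temp + 2  [with Creep=-5, Temp=-4]  = 8
Without intervention: Temp = Strain*Stress  [with Strain=-1, Stress=4]  = -4; Creep = 3 if Strain >= -2 else -1  [with Strain=-1]  = 3; Wear = -2Creep + Temp + 2  [with Creep=3, Temp=-4]  = -8.
Change = 8 − (-8) = 16.

16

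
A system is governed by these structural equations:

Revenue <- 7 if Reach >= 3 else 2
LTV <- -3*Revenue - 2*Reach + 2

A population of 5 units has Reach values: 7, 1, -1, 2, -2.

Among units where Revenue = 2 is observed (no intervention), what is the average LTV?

Conditioning on Revenue=2 selects the 4 unit(s) with Reach ∈ {1, -1, 2, -2}. Their LTV values: -6, -2, -8, 0. Mean = -4.

-4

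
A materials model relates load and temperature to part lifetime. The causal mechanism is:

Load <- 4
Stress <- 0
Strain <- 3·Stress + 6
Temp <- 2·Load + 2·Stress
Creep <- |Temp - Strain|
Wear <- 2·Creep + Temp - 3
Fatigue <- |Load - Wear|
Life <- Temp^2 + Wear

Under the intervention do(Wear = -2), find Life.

Intervening sets Wear = -2 and removes its equation (Wear <- 2·Creep + Temp - 3).
Temp = 2·Load + 2·Stress  [with Load=4, Stress=0]  = 8
Life = Temp^2 + Wear  [with Temp=8, Wear=-2]  = 62

62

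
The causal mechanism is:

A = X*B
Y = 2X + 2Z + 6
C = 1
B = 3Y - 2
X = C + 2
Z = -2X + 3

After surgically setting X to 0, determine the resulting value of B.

do(X=0) replaces the equation X = C + 2 with the constant X = 0.
Z = -2X + 3  [with X=0]  = 3
Y = 2X + 2Z + 6  [with X=0, Z=3]  = 12
B = 3Y - 2  [with Y=12]  = 34

34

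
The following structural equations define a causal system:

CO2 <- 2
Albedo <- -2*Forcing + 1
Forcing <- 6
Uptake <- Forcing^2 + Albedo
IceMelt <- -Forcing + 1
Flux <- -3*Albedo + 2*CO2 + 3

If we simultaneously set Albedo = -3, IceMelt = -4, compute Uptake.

33

The joint intervention fixes Albedo = -3, IceMelt = -4, removing each variable's own equation.
Uptake = Forcing^2 + Albedo  [with Forcing=6, Albedo=-3]  = 33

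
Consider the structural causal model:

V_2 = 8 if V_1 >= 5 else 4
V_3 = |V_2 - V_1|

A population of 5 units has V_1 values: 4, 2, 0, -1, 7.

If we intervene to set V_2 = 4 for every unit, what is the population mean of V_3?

2.8

Every unit gets V_2=4 under the intervention. V_3 values become 0, 2, 4, 5, 3; E[V_3|do(V_2=4)] = 2.8.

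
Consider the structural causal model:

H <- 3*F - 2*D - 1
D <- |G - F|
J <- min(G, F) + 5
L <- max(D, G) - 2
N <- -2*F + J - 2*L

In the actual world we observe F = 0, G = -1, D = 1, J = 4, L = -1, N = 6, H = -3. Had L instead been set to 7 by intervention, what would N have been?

-10

The intervention breaks the incoming arrows to L: L <- max(D, G) - 2 no longer applies, and L = 7.
J = min(G, F) + 5  [with G=-1, F=0]  = 4
N = -2*F + J - 2*L  [with F=0, J=4, L=7]  = -10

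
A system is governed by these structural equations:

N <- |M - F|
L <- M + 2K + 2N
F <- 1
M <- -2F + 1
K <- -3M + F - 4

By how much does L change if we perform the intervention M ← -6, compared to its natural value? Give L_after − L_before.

35

do(M=-6) replaces the equation M <- -2F + 1 with the constant M = -6.
N = |M - F|  [with M=-6, F=1]  = 7
K = -3M + F - 4  [with M=-6, F=1]  = 15
L = M + 2K + 2N  [with M=-6, K=15, N=7]  = 38
Without intervention: M = -2F + 1  [with F=1]  = -1; N = |M - F|  [with M=-1, F=1]  = 2; K = -3M + F - 4  [with M=-1, F=1]  = 0; L = M + 2K + 2N  [with M=-1, K=0, N=2]  = 3.
Change = 38 − 3 = 35.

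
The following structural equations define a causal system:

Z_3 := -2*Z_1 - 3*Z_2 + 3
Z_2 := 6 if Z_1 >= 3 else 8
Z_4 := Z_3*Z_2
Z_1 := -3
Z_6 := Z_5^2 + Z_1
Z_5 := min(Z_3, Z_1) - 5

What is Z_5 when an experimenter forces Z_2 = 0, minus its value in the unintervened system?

12

do(Z_2=0) replaces the equation Z_2 := 6 if Z_1 >= 3 else 8 with the constant Z_2 = 0.
Z_3 = -2*Z_1 - 3*Z_2 + 3  [with Z_1=-3, Z_2=0]  = 9
Z_5 = min(Z_3, Z_1) - 5  [with Z_3=9, Z_1=-3]  = -8
Without intervention: Z_2 = 6 if Z_1 >= 3 else 8  [with Z_1=-3]  = 8; Z_3 = -2*Z_1 - 3*Z_2 + 3  [with Z_1=-3, Z_2=8]  = -15; Z_5 = min(Z_3, Z_1) - 5  [with Z_3=-15, Z_1=-3]  = -20.
Change = -8 − (-20) = 12.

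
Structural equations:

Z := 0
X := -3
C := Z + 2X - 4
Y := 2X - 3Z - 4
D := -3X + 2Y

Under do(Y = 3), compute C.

-10

Under do(Y=3), the mechanism Y := 2X - 3Z - 4 is discarded; Y is fixed at 3.
Since C is not a descendant of the intervened variable, it is unaffected.
C = Z + 2X - 4  [with Z=0, X=-3]  = -10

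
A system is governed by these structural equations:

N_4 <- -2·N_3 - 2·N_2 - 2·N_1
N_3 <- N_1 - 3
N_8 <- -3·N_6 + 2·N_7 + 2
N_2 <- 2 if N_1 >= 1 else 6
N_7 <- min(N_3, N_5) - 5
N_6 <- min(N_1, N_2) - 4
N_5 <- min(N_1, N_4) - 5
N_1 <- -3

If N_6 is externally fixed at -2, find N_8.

Intervening sets N_6 = -2 and removes its equation (N_6 <- min(N_1, N_2) - 4).
N_2 = 2 if N_1 >= 1 else 6  [with N_1=-3]  = 6
N_3 = N_1 - 3  [with N_1=-3]  = -6
N_4 = -2·N_3 - 2·N_2 - 2·N_1  [with N_3=-6, N_2=6, N_1=-3]  = 6
N_5 = min(N_1, N_4) - 5  [with N_1=-3, N_4=6]  = -8
N_7 = min(N_3, N_5) - 5  [with N_3=-6, N_5=-8]  = -13
N_8 = -3·N_6 + 2·N_7 + 2  [with N_6=-2, N_7=-13]  = -18

-18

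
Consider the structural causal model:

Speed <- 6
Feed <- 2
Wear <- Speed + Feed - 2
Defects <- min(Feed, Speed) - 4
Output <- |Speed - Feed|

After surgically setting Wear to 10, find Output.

do(Wear=10) replaces the equation Wear <- Speed + Feed - 2 with the constant Wear = 10.
Output is not downstream of the intervention, so its value is determined by the original equations.
Output = |Speed - Feed|  [with Speed=6, Feed=2]  = 4

4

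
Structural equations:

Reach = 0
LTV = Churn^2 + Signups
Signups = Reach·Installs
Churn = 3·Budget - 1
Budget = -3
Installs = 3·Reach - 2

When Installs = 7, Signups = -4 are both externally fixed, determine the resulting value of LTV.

Setting Installs = 7, Signups = -4 by intervention discards those variables' equations.
Churn = 3·Budget - 1  [with Budget=-3]  = -10
LTV = Churn^2 + Signups  [with Churn=-10, Signups=-4]  = 96

96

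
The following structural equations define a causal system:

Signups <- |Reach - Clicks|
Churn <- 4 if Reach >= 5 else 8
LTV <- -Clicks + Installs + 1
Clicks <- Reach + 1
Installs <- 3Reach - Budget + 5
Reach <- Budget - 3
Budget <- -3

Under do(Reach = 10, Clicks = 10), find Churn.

Under do(Reach = 10, Clicks = 10), each intervened variable's structural equation is replaced by its fixed value.
Churn = 4 if Reach >= 5 else 8  [with Reach=10]  = 4

4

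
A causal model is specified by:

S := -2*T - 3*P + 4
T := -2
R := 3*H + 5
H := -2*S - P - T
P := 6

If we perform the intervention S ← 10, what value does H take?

-24

The intervention breaks the incoming arrows to S: S := -2*T - 3*P + 4 no longer applies, and S = 10.
H = -2*S - P - T  [with S=10, P=6, T=-2]  = -24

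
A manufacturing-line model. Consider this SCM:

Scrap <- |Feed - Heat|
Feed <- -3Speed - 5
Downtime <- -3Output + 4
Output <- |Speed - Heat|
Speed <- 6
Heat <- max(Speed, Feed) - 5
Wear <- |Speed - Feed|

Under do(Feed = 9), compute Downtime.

Under do(Feed=9), the mechanism Feed <- -3Speed - 5 is discarded; Feed is fixed at 9.
Heat = max(Speed, Feed) - 5  [with Speed=6, Feed=9]  = 4
Output = |Speed - Heat|  [with Speed=6, Heat=4]  = 2
Downtime = -3Output + 4  [with Output=2]  = -2

-2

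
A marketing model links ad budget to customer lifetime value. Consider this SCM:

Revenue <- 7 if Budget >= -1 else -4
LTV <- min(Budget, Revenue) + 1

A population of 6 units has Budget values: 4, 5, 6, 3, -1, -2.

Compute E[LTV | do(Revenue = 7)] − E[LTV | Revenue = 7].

The intervention sets Revenue=7 in all 6 units regardless of Budget. Recomputing LTV per unit gives 5, 6, 7, 4, 0, -1; average 3.5.
Observing Revenue=7 restricts to units where Revenue's equation naturally yields 7: Budget ∈ {4, 5, 6, 3, -1}. In that subpopulation LTV = 5, 6, 7, 4, 0, mean 4.4.
Difference = 3.5 − 4.4 = -0.9.

-0.9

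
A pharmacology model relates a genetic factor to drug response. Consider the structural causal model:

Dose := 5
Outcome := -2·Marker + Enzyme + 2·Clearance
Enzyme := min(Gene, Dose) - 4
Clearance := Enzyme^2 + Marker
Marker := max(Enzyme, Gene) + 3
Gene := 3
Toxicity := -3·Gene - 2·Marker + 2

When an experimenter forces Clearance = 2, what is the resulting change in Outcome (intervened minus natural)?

-10

Intervening sets Clearance = 2 and removes its equation (Clearance := Enzyme^2 + Marker).
Enzyme = min(Gene, Dose) - 4  [with Gene=3, Dose=5]  = -1
Marker = max(Enzyme, Gene) + 3  [with Enzyme=-1, Gene=3]  = 6
Outcome = -2·Marker + Enzyme + 2·Clearance  [with Marker=6, Enzyme=-1, Clearance=2]  = -9
Without intervention: Enzyme = min(Gene, Dose) - 4  [with Gene=3, Dose=5]  = -1; Marker = max(Enzyme, Gene) + 3  [with Enzyme=-1, Gene=3]  = 6; Clearance = Enzyme^2 + Marker  [with Enzyme=-1, Marker=6]  = 7; Outcome = -2·Marker + Enzyme + 2·Clearance  [with Marker=6, Enzyme=-1, Clearance=7]  = 1.
Change = -9 − 1 = -10.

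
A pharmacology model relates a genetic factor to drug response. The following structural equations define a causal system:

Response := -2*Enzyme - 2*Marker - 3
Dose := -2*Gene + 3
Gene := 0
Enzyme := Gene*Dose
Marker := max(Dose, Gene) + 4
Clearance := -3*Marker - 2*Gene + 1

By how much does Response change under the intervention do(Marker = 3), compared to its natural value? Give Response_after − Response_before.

8

Intervening sets Marker = 3 and removes its equation (Marker := max(Dose, Gene) + 4).
Dose = -2*Gene + 3  [with Gene=0]  = 3
Enzyme = Gene*Dose  [with Gene=0, Dose=3]  = 0
Response = -2*Enzyme - 2*Marker - 3  [with Enzyme=0, Marker=3]  = -9
Without intervention: Dose = -2*Gene + 3  [with Gene=0]  = 3; Enzyme = Gene*Dose  [with Gene=0, Dose=3]  = 0; Marker = max(Dose, Gene) + 4  [with Dose=3, Gene=0]  = 7; Response = -2*Enzyme - 2*Marker - 3  [with Enzyme=0, Marker=7]  = -17.
Change = -9 − (-17) = 8.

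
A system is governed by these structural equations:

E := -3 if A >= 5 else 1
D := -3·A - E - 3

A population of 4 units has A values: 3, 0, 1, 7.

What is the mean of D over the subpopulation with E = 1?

-8

Conditioning on E=1 selects the 3 unit(s) with A ∈ {3, 0, 1}. Their D values: -13, -4, -7. Mean = -8.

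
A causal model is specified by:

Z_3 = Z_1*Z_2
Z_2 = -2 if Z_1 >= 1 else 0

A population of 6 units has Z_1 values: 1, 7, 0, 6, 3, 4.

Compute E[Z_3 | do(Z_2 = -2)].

The intervention sets Z_2=-2 in all 6 units regardless of Z_1. Recomputing Z_3 per unit gives -2, -14, 0, -12, -6, -8; average -7.

-7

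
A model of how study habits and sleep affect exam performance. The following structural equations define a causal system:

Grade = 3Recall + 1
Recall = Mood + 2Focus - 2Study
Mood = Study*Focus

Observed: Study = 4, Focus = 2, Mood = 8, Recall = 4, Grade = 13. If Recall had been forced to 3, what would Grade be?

10

Intervening sets Recall = 3 and removes its equation (Recall = Mood + 2Focus - 2Study).
Grade = 3Recall + 1  [with Recall=3]  = 10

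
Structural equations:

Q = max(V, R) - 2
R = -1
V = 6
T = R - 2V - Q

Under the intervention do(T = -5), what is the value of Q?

4

Under do(T=-5), the mechanism T = R - 2V - Q is discarded; T is fixed at -5.
Since Q is not a descendant of the intervened variable, it is unaffected.
Q = max(V, R) - 2  [with V=6, R=-1]  = 4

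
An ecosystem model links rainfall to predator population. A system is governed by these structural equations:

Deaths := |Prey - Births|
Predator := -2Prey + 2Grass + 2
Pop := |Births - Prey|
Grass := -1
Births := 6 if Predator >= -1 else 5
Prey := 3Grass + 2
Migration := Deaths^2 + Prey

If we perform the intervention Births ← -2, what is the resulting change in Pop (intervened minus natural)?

-6

The intervention breaks the incoming arrows to Births: Births := 6 if Predator >= -1 else 5 no longer applies, and Births = -2.
Prey = 3Grass + 2  [with Grass=-1]  = -1
Pop = |Births - Prey|  [with Births=-2, Prey=-1]  = 1
Without intervention: Prey = 3Grass + 2  [with Grass=-1]  = -1; Predator = -2Prey + 2Grass + 2  [with Prey=-1, Grass=-1]  = 2; Births = 6 if Predator >= -1 else 5  [with Predator=2]  = 6; Pop = |Births - Prey|  [with Births=6, Prey=-1]  = 7.
Change = 1 − 7 = -6.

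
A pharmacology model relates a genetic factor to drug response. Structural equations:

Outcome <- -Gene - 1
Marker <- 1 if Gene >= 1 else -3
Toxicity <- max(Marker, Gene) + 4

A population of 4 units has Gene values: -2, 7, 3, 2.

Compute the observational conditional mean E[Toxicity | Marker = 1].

Conditioning on Marker=1 selects the 3 unit(s) with Gene ∈ {7, 3, 2}. Their Toxicity values: 11, 7, 6. Mean = 8.

8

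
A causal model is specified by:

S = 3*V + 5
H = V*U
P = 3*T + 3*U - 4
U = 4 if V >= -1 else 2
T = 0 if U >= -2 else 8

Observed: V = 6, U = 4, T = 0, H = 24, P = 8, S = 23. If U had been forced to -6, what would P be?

2

do(U=-6) replaces the equation U = 4 if V >= -1 else 2 with the constant U = -6.
T = 0 if U >= -2 else 8  [with U=-6]  = 8
P = 3*T + 3*U - 4  [with T=8, U=-6]  = 2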